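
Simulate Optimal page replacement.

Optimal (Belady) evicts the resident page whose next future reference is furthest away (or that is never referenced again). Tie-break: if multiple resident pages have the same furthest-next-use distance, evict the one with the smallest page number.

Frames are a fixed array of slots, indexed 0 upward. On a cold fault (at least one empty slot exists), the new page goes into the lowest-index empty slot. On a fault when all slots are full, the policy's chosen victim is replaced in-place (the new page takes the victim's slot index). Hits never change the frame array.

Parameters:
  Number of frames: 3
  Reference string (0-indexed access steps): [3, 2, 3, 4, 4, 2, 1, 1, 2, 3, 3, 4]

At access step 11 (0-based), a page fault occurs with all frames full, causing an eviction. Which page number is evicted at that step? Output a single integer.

Step 0: ref 3 -> FAULT, frames=[3,-,-]
Step 1: ref 2 -> FAULT, frames=[3,2,-]
Step 2: ref 3 -> HIT, frames=[3,2,-]
Step 3: ref 4 -> FAULT, frames=[3,2,4]
Step 4: ref 4 -> HIT, frames=[3,2,4]
Step 5: ref 2 -> HIT, frames=[3,2,4]
Step 6: ref 1 -> FAULT, evict 4, frames=[3,2,1]
Step 7: ref 1 -> HIT, frames=[3,2,1]
Step 8: ref 2 -> HIT, frames=[3,2,1]
Step 9: ref 3 -> HIT, frames=[3,2,1]
Step 10: ref 3 -> HIT, frames=[3,2,1]
Step 11: ref 4 -> FAULT, evict 1, frames=[3,2,4]
At step 11: evicted page 1

Answer: 1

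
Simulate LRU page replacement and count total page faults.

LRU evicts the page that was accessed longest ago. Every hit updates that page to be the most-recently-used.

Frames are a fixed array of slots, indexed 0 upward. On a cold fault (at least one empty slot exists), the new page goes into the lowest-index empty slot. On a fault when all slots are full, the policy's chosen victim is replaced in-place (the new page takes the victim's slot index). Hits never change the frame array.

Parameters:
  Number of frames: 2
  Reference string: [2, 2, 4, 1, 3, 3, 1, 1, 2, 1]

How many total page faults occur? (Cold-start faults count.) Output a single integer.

Answer: 5

Derivation:
Step 0: ref 2 → FAULT, frames=[2,-]
Step 1: ref 2 → HIT, frames=[2,-]
Step 2: ref 4 → FAULT, frames=[2,4]
Step 3: ref 1 → FAULT (evict 2), frames=[1,4]
Step 4: ref 3 → FAULT (evict 4), frames=[1,3]
Step 5: ref 3 → HIT, frames=[1,3]
Step 6: ref 1 → HIT, frames=[1,3]
Step 7: ref 1 → HIT, frames=[1,3]
Step 8: ref 2 → FAULT (evict 3), frames=[1,2]
Step 9: ref 1 → HIT, frames=[1,2]
Total faults: 5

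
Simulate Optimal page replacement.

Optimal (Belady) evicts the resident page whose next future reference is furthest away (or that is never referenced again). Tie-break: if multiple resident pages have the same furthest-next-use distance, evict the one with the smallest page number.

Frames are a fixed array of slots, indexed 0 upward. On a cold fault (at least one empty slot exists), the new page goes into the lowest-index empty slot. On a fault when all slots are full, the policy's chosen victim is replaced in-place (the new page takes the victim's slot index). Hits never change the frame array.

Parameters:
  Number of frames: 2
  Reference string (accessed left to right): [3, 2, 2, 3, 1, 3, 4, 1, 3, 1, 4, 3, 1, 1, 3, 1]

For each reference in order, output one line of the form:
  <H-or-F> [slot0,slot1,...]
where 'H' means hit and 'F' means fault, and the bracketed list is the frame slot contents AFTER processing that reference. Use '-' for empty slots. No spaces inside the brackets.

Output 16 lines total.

F [3,-]
F [3,2]
H [3,2]
H [3,2]
F [3,1]
H [3,1]
F [4,1]
H [4,1]
F [3,1]
H [3,1]
F [3,4]
H [3,4]
F [3,1]
H [3,1]
H [3,1]
H [3,1]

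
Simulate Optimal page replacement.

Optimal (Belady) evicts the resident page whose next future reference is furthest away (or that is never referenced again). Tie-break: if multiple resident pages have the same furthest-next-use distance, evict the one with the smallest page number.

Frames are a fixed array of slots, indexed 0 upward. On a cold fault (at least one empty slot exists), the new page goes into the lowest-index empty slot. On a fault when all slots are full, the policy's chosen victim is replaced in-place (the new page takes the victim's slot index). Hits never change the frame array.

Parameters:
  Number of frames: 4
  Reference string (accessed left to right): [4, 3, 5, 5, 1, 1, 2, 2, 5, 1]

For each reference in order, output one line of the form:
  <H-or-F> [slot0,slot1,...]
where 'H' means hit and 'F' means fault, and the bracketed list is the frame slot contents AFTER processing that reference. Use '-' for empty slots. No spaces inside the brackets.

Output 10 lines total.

F [4,-,-,-]
F [4,3,-,-]
F [4,3,5,-]
H [4,3,5,-]
F [4,3,5,1]
H [4,3,5,1]
F [4,2,5,1]
H [4,2,5,1]
H [4,2,5,1]
H [4,2,5,1]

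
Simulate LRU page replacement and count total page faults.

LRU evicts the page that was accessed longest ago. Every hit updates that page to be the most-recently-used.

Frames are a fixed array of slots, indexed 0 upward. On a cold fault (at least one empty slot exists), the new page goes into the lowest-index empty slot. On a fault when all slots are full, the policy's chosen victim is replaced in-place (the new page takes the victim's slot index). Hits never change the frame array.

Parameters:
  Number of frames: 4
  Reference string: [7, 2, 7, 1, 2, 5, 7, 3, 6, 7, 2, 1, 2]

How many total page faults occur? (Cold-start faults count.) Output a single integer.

Step 0: ref 7 → FAULT, frames=[7,-,-,-]
Step 1: ref 2 → FAULT, frames=[7,2,-,-]
Step 2: ref 7 → HIT, frames=[7,2,-,-]
Step 3: ref 1 → FAULT, frames=[7,2,1,-]
Step 4: ref 2 → HIT, frames=[7,2,1,-]
Step 5: ref 5 → FAULT, frames=[7,2,1,5]
Step 6: ref 7 → HIT, frames=[7,2,1,5]
Step 7: ref 3 → FAULT (evict 1), frames=[7,2,3,5]
Step 8: ref 6 → FAULT (evict 2), frames=[7,6,3,5]
Step 9: ref 7 → HIT, frames=[7,6,3,5]
Step 10: ref 2 → FAULT (evict 5), frames=[7,6,3,2]
Step 11: ref 1 → FAULT (evict 3), frames=[7,6,1,2]
Step 12: ref 2 → HIT, frames=[7,6,1,2]
Total faults: 8

Answer: 8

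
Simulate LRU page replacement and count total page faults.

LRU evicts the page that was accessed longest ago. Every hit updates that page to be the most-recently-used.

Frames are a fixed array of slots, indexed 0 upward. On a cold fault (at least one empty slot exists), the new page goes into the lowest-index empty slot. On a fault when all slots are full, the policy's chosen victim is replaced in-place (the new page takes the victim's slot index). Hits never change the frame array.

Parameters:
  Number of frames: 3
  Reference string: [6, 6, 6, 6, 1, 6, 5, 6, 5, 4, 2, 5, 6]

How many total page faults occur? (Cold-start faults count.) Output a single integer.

Step 0: ref 6 → FAULT, frames=[6,-,-]
Step 1: ref 6 → HIT, frames=[6,-,-]
Step 2: ref 6 → HIT, frames=[6,-,-]
Step 3: ref 6 → HIT, frames=[6,-,-]
Step 4: ref 1 → FAULT, frames=[6,1,-]
Step 5: ref 6 → HIT, frames=[6,1,-]
Step 6: ref 5 → FAULT, frames=[6,1,5]
Step 7: ref 6 → HIT, frames=[6,1,5]
Step 8: ref 5 → HIT, frames=[6,1,5]
Step 9: ref 4 → FAULT (evict 1), frames=[6,4,5]
Step 10: ref 2 → FAULT (evict 6), frames=[2,4,5]
Step 11: ref 5 → HIT, frames=[2,4,5]
Step 12: ref 6 → FAULT (evict 4), frames=[2,6,5]
Total faults: 6

Answer: 6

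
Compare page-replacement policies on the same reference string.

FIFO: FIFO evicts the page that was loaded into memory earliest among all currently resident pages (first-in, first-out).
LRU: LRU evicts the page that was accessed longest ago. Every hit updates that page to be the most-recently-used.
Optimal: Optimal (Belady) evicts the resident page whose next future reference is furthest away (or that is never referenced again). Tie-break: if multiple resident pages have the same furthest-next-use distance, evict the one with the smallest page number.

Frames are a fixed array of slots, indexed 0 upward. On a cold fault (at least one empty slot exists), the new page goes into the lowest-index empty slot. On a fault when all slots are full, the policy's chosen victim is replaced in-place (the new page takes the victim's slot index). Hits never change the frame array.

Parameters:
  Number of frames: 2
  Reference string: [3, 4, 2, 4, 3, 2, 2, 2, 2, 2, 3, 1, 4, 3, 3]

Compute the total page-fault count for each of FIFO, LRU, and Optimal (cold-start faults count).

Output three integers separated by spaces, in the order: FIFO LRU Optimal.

--- FIFO ---
  step 0: ref 3 -> FAULT, frames=[3,-] (faults so far: 1)
  step 1: ref 4 -> FAULT, frames=[3,4] (faults so far: 2)
  step 2: ref 2 -> FAULT, evict 3, frames=[2,4] (faults so far: 3)
  step 3: ref 4 -> HIT, frames=[2,4] (faults so far: 3)
  step 4: ref 3 -> FAULT, evict 4, frames=[2,3] (faults so far: 4)
  step 5: ref 2 -> HIT, frames=[2,3] (faults so far: 4)
  step 6: ref 2 -> HIT, frames=[2,3] (faults so far: 4)
  step 7: ref 2 -> HIT, frames=[2,3] (faults so far: 4)
  step 8: ref 2 -> HIT, frames=[2,3] (faults so far: 4)
  step 9: ref 2 -> HIT, frames=[2,3] (faults so far: 4)
  step 10: ref 3 -> HIT, frames=[2,3] (faults so far: 4)
  step 11: ref 1 -> FAULT, evict 2, frames=[1,3] (faults so far: 5)
  step 12: ref 4 -> FAULT, evict 3, frames=[1,4] (faults so far: 6)
  step 13: ref 3 -> FAULT, evict 1, frames=[3,4] (faults so far: 7)
  step 14: ref 3 -> HIT, frames=[3,4] (faults so far: 7)
  FIFO total faults: 7
--- LRU ---
  step 0: ref 3 -> FAULT, frames=[3,-] (faults so far: 1)
  step 1: ref 4 -> FAULT, frames=[3,4] (faults so far: 2)
  step 2: ref 2 -> FAULT, evict 3, frames=[2,4] (faults so far: 3)
  step 3: ref 4 -> HIT, frames=[2,4] (faults so far: 3)
  step 4: ref 3 -> FAULT, evict 2, frames=[3,4] (faults so far: 4)
  step 5: ref 2 -> FAULT, evict 4, frames=[3,2] (faults so far: 5)
  step 6: ref 2 -> HIT, frames=[3,2] (faults so far: 5)
  step 7: ref 2 -> HIT, frames=[3,2] (faults so far: 5)
  step 8: ref 2 -> HIT, frames=[3,2] (faults so far: 5)
  step 9: ref 2 -> HIT, frames=[3,2] (faults so far: 5)
  step 10: ref 3 -> HIT, frames=[3,2] (faults so far: 5)
  step 11: ref 1 -> FAULT, evict 2, frames=[3,1] (faults so far: 6)
  step 12: ref 4 -> FAULT, evict 3, frames=[4,1] (faults so far: 7)
  step 13: ref 3 -> FAULT, evict 1, frames=[4,3] (faults so far: 8)
  step 14: ref 3 -> HIT, frames=[4,3] (faults so far: 8)
  LRU total faults: 8
--- Optimal ---
  step 0: ref 3 -> FAULT, frames=[3,-] (faults so far: 1)
  step 1: ref 4 -> FAULT, frames=[3,4] (faults so far: 2)
  step 2: ref 2 -> FAULT, evict 3, frames=[2,4] (faults so far: 3)
  step 3: ref 4 -> HIT, frames=[2,4] (faults so far: 3)
  step 4: ref 3 -> FAULT, evict 4, frames=[2,3] (faults so far: 4)
  step 5: ref 2 -> HIT, frames=[2,3] (faults so far: 4)
  step 6: ref 2 -> HIT, frames=[2,3] (faults so far: 4)
  step 7: ref 2 -> HIT, frames=[2,3] (faults so far: 4)
  step 8: ref 2 -> HIT, frames=[2,3] (faults so far: 4)
  step 9: ref 2 -> HIT, frames=[2,3] (faults so far: 4)
  step 10: ref 3 -> HIT, frames=[2,3] (faults so far: 4)
  step 11: ref 1 -> FAULT, evict 2, frames=[1,3] (faults so far: 5)
  step 12: ref 4 -> FAULT, evict 1, frames=[4,3] (faults so far: 6)
  step 13: ref 3 -> HIT, frames=[4,3] (faults so far: 6)
  step 14: ref 3 -> HIT, frames=[4,3] (faults so far: 6)
  Optimal total faults: 6

Answer: 7 8 6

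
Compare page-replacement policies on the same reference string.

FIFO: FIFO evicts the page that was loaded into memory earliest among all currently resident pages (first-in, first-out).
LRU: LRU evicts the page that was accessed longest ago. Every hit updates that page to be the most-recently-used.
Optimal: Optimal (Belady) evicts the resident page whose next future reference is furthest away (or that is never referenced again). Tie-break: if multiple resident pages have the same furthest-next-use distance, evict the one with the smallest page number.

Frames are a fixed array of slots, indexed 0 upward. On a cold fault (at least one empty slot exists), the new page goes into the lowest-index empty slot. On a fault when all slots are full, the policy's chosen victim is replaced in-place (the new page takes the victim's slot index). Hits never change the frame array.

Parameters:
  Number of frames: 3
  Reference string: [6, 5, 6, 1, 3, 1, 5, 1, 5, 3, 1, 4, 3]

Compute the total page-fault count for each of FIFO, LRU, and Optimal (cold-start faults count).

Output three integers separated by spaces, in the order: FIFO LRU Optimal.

--- FIFO ---
  step 0: ref 6 -> FAULT, frames=[6,-,-] (faults so far: 1)
  step 1: ref 5 -> FAULT, frames=[6,5,-] (faults so far: 2)
  step 2: ref 6 -> HIT, frames=[6,5,-] (faults so far: 2)
  step 3: ref 1 -> FAULT, frames=[6,5,1] (faults so far: 3)
  step 4: ref 3 -> FAULT, evict 6, frames=[3,5,1] (faults so far: 4)
  step 5: ref 1 -> HIT, frames=[3,5,1] (faults so far: 4)
  step 6: ref 5 -> HIT, frames=[3,5,1] (faults so far: 4)
  step 7: ref 1 -> HIT, frames=[3,5,1] (faults so far: 4)
  step 8: ref 5 -> HIT, frames=[3,5,1] (faults so far: 4)
  step 9: ref 3 -> HIT, frames=[3,5,1] (faults so far: 4)
  step 10: ref 1 -> HIT, frames=[3,5,1] (faults so far: 4)
  step 11: ref 4 -> FAULT, evict 5, frames=[3,4,1] (faults so far: 5)
  step 12: ref 3 -> HIT, frames=[3,4,1] (faults so far: 5)
  FIFO total faults: 5
--- LRU ---
  step 0: ref 6 -> FAULT, frames=[6,-,-] (faults so far: 1)
  step 1: ref 5 -> FAULT, frames=[6,5,-] (faults so far: 2)
  step 2: ref 6 -> HIT, frames=[6,5,-] (faults so far: 2)
  step 3: ref 1 -> FAULT, frames=[6,5,1] (faults so far: 3)
  step 4: ref 3 -> FAULT, evict 5, frames=[6,3,1] (faults so far: 4)
  step 5: ref 1 -> HIT, frames=[6,3,1] (faults so far: 4)
  step 6: ref 5 -> FAULT, evict 6, frames=[5,3,1] (faults so far: 5)
  step 7: ref 1 -> HIT, frames=[5,3,1] (faults so far: 5)
  step 8: ref 5 -> HIT, frames=[5,3,1] (faults so far: 5)
  step 9: ref 3 -> HIT, frames=[5,3,1] (faults so far: 5)
  step 10: ref 1 -> HIT, frames=[5,3,1] (faults so far: 5)
  step 11: ref 4 -> FAULT, evict 5, frames=[4,3,1] (faults so far: 6)
  step 12: ref 3 -> HIT, frames=[4,3,1] (faults so far: 6)
  LRU total faults: 6
--- Optimal ---
  step 0: ref 6 -> FAULT, frames=[6,-,-] (faults so far: 1)
  step 1: ref 5 -> FAULT, frames=[6,5,-] (faults so far: 2)
  step 2: ref 6 -> HIT, frames=[6,5,-] (faults so far: 2)
  step 3: ref 1 -> FAULT, frames=[6,5,1] (faults so far: 3)
  step 4: ref 3 -> FAULT, evict 6, frames=[3,5,1] (faults so far: 4)
  step 5: ref 1 -> HIT, frames=[3,5,1] (faults so far: 4)
  step 6: ref 5 -> HIT, frames=[3,5,1] (faults so far: 4)
  step 7: ref 1 -> HIT, frames=[3,5,1] (faults so far: 4)
  step 8: ref 5 -> HIT, frames=[3,5,1] (faults so far: 4)
  step 9: ref 3 -> HIT, frames=[3,5,1] (faults so far: 4)
  step 10: ref 1 -> HIT, frames=[3,5,1] (faults so far: 4)
  step 11: ref 4 -> FAULT, evict 1, frames=[3,5,4] (faults so far: 5)
  step 12: ref 3 -> HIT, frames=[3,5,4] (faults so far: 5)
  Optimal total faults: 5

Answer: 5 6 5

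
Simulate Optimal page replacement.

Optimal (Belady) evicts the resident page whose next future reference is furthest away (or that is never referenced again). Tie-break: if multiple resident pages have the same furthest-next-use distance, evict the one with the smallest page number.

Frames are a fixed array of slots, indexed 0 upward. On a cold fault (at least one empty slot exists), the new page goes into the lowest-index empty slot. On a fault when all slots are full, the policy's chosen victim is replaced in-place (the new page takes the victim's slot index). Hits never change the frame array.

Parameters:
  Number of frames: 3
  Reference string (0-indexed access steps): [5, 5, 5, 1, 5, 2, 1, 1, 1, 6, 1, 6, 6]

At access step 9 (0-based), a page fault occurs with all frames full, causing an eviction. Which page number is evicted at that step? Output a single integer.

Step 0: ref 5 -> FAULT, frames=[5,-,-]
Step 1: ref 5 -> HIT, frames=[5,-,-]
Step 2: ref 5 -> HIT, frames=[5,-,-]
Step 3: ref 1 -> FAULT, frames=[5,1,-]
Step 4: ref 5 -> HIT, frames=[5,1,-]
Step 5: ref 2 -> FAULT, frames=[5,1,2]
Step 6: ref 1 -> HIT, frames=[5,1,2]
Step 7: ref 1 -> HIT, frames=[5,1,2]
Step 8: ref 1 -> HIT, frames=[5,1,2]
Step 9: ref 6 -> FAULT, evict 2, frames=[5,1,6]
At step 9: evicted page 2

Answer: 2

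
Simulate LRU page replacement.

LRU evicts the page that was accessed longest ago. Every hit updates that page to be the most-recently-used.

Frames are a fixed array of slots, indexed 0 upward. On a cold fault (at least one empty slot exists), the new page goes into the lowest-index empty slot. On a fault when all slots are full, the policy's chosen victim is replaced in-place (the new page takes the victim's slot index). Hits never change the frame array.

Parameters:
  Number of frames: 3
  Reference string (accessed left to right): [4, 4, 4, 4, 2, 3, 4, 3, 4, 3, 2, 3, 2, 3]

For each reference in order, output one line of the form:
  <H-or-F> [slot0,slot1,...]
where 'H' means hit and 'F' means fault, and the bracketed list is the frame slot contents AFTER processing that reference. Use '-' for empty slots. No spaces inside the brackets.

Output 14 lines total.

F [4,-,-]
H [4,-,-]
H [4,-,-]
H [4,-,-]
F [4,2,-]
F [4,2,3]
H [4,2,3]
H [4,2,3]
H [4,2,3]
H [4,2,3]
H [4,2,3]
H [4,2,3]
H [4,2,3]
H [4,2,3]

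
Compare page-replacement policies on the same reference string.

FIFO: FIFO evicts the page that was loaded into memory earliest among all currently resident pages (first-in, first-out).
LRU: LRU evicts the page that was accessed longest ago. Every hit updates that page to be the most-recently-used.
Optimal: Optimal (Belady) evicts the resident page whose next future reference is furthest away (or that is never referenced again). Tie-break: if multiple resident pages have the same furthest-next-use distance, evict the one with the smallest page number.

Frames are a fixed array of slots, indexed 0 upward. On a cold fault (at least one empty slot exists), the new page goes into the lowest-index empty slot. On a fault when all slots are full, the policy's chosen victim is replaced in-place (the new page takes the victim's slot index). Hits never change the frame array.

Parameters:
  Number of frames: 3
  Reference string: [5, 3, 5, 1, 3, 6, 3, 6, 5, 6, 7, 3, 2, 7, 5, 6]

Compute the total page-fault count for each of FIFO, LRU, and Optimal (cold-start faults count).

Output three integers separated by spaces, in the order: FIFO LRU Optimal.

--- FIFO ---
  step 0: ref 5 -> FAULT, frames=[5,-,-] (faults so far: 1)
  step 1: ref 3 -> FAULT, frames=[5,3,-] (faults so far: 2)
  step 2: ref 5 -> HIT, frames=[5,3,-] (faults so far: 2)
  step 3: ref 1 -> FAULT, frames=[5,3,1] (faults so far: 3)
  step 4: ref 3 -> HIT, frames=[5,3,1] (faults so far: 3)
  step 5: ref 6 -> FAULT, evict 5, frames=[6,3,1] (faults so far: 4)
  step 6: ref 3 -> HIT, frames=[6,3,1] (faults so far: 4)
  step 7: ref 6 -> HIT, frames=[6,3,1] (faults so far: 4)
  step 8: ref 5 -> FAULT, evict 3, frames=[6,5,1] (faults so far: 5)
  step 9: ref 6 -> HIT, frames=[6,5,1] (faults so far: 5)
  step 10: ref 7 -> FAULT, evict 1, frames=[6,5,7] (faults so far: 6)
  step 11: ref 3 -> FAULT, evict 6, frames=[3,5,7] (faults so far: 7)
  step 12: ref 2 -> FAULT, evict 5, frames=[3,2,7] (faults so far: 8)
  step 13: ref 7 -> HIT, frames=[3,2,7] (faults so far: 8)
  step 14: ref 5 -> FAULT, evict 7, frames=[3,2,5] (faults so far: 9)
  step 15: ref 6 -> FAULT, evict 3, frames=[6,2,5] (faults so far: 10)
  FIFO total faults: 10
--- LRU ---
  step 0: ref 5 -> FAULT, frames=[5,-,-] (faults so far: 1)
  step 1: ref 3 -> FAULT, frames=[5,3,-] (faults so far: 2)
  step 2: ref 5 -> HIT, frames=[5,3,-] (faults so far: 2)
  step 3: ref 1 -> FAULT, frames=[5,3,1] (faults so far: 3)
  step 4: ref 3 -> HIT, frames=[5,3,1] (faults so far: 3)
  step 5: ref 6 -> FAULT, evict 5, frames=[6,3,1] (faults so far: 4)
  step 6: ref 3 -> HIT, frames=[6,3,1] (faults so far: 4)
  step 7: ref 6 -> HIT, frames=[6,3,1] (faults so far: 4)
  step 8: ref 5 -> FAULT, evict 1, frames=[6,3,5] (faults so far: 5)
  step 9: ref 6 -> HIT, frames=[6,3,5] (faults so far: 5)
  step 10: ref 7 -> FAULT, evict 3, frames=[6,7,5] (faults so far: 6)
  step 11: ref 3 -> FAULT, evict 5, frames=[6,7,3] (faults so far: 7)
  step 12: ref 2 -> FAULT, evict 6, frames=[2,7,3] (faults so far: 8)
  step 13: ref 7 -> HIT, frames=[2,7,3] (faults so far: 8)
  step 14: ref 5 -> FAULT, evict 3, frames=[2,7,5] (faults so far: 9)
  step 15: ref 6 -> FAULT, evict 2, frames=[6,7,5] (faults so far: 10)
  LRU total faults: 10
--- Optimal ---
  step 0: ref 5 -> FAULT, frames=[5,-,-] (faults so far: 1)
  step 1: ref 3 -> FAULT, frames=[5,3,-] (faults so far: 2)
  step 2: ref 5 -> HIT, frames=[5,3,-] (faults so far: 2)
  step 3: ref 1 -> FAULT, frames=[5,3,1] (faults so far: 3)
  step 4: ref 3 -> HIT, frames=[5,3,1] (faults so far: 3)
  step 5: ref 6 -> FAULT, evict 1, frames=[5,3,6] (faults so far: 4)
  step 6: ref 3 -> HIT, frames=[5,3,6] (faults so far: 4)
  step 7: ref 6 -> HIT, frames=[5,3,6] (faults so far: 4)
  step 8: ref 5 -> HIT, frames=[5,3,6] (faults so far: 4)
  step 9: ref 6 -> HIT, frames=[5,3,6] (faults so far: 4)
  step 10: ref 7 -> FAULT, evict 6, frames=[5,3,7] (faults so far: 5)
  step 11: ref 3 -> HIT, frames=[5,3,7] (faults so far: 5)
  step 12: ref 2 -> FAULT, evict 3, frames=[5,2,7] (faults so far: 6)
  step 13: ref 7 -> HIT, frames=[5,2,7] (faults so far: 6)
  step 14: ref 5 -> HIT, frames=[5,2,7] (faults so far: 6)
  step 15: ref 6 -> FAULT, evict 2, frames=[5,6,7] (faults so far: 7)
  Optimal total faults: 7

Answer: 10 10 7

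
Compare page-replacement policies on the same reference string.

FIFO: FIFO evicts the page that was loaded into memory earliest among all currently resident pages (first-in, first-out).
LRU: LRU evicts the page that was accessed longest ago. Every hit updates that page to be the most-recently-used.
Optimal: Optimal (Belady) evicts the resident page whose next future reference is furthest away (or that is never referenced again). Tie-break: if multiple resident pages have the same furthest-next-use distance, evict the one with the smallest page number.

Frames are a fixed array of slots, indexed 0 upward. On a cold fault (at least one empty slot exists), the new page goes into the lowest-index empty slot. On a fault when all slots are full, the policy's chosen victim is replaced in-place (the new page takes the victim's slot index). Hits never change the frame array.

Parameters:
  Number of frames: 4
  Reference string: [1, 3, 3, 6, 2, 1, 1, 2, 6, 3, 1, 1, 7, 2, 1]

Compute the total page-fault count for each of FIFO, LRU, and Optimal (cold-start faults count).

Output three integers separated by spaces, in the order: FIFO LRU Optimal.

--- FIFO ---
  step 0: ref 1 -> FAULT, frames=[1,-,-,-] (faults so far: 1)
  step 1: ref 3 -> FAULT, frames=[1,3,-,-] (faults so far: 2)
  step 2: ref 3 -> HIT, frames=[1,3,-,-] (faults so far: 2)
  step 3: ref 6 -> FAULT, frames=[1,3,6,-] (faults so far: 3)
  step 4: ref 2 -> FAULT, frames=[1,3,6,2] (faults so far: 4)
  step 5: ref 1 -> HIT, frames=[1,3,6,2] (faults so far: 4)
  step 6: ref 1 -> HIT, frames=[1,3,6,2] (faults so far: 4)
  step 7: ref 2 -> HIT, frames=[1,3,6,2] (faults so far: 4)
  step 8: ref 6 -> HIT, frames=[1,3,6,2] (faults so far: 4)
  step 9: ref 3 -> HIT, frames=[1,3,6,2] (faults so far: 4)
  step 10: ref 1 -> HIT, frames=[1,3,6,2] (faults so far: 4)
  step 11: ref 1 -> HIT, frames=[1,3,6,2] (faults so far: 4)
  step 12: ref 7 -> FAULT, evict 1, frames=[7,3,6,2] (faults so far: 5)
  step 13: ref 2 -> HIT, frames=[7,3,6,2] (faults so far: 5)
  step 14: ref 1 -> FAULT, evict 3, frames=[7,1,6,2] (faults so far: 6)
  FIFO total faults: 6
--- LRU ---
  step 0: ref 1 -> FAULT, frames=[1,-,-,-] (faults so far: 1)
  step 1: ref 3 -> FAULT, frames=[1,3,-,-] (faults so far: 2)
  step 2: ref 3 -> HIT, frames=[1,3,-,-] (faults so far: 2)
  step 3: ref 6 -> FAULT, frames=[1,3,6,-] (faults so far: 3)
  step 4: ref 2 -> FAULT, frames=[1,3,6,2] (faults so far: 4)
  step 5: ref 1 -> HIT, frames=[1,3,6,2] (faults so far: 4)
  step 6: ref 1 -> HIT, frames=[1,3,6,2] (faults so far: 4)
  step 7: ref 2 -> HIT, frames=[1,3,6,2] (faults so far: 4)
  step 8: ref 6 -> HIT, frames=[1,3,6,2] (faults so far: 4)
  step 9: ref 3 -> HIT, frames=[1,3,6,2] (faults so far: 4)
  step 10: ref 1 -> HIT, frames=[1,3,6,2] (faults so far: 4)
  step 11: ref 1 -> HIT, frames=[1,3,6,2] (faults so far: 4)
  step 12: ref 7 -> FAULT, evict 2, frames=[1,3,6,7] (faults so far: 5)
  step 13: ref 2 -> FAULT, evict 6, frames=[1,3,2,7] (faults so far: 6)
  step 14: ref 1 -> HIT, frames=[1,3,2,7] (faults so far: 6)
  LRU total faults: 6
--- Optimal ---
  step 0: ref 1 -> FAULT, frames=[1,-,-,-] (faults so far: 1)
  step 1: ref 3 -> FAULT, frames=[1,3,-,-] (faults so far: 2)
  step 2: ref 3 -> HIT, frames=[1,3,-,-] (faults so far: 2)
  step 3: ref 6 -> FAULT, frames=[1,3,6,-] (faults so far: 3)
  step 4: ref 2 -> FAULT, frames=[1,3,6,2] (faults so far: 4)
  step 5: ref 1 -> HIT, frames=[1,3,6,2] (faults so far: 4)
  step 6: ref 1 -> HIT, frames=[1,3,6,2] (faults so far: 4)
  step 7: ref 2 -> HIT, frames=[1,3,6,2] (faults so far: 4)
  step 8: ref 6 -> HIT, frames=[1,3,6,2] (faults so far: 4)
  step 9: ref 3 -> HIT, frames=[1,3,6,2] (faults so far: 4)
  step 10: ref 1 -> HIT, frames=[1,3,6,2] (faults so far: 4)
  step 11: ref 1 -> HIT, frames=[1,3,6,2] (faults so far: 4)
  step 12: ref 7 -> FAULT, evict 3, frames=[1,7,6,2] (faults so far: 5)
  step 13: ref 2 -> HIT, frames=[1,7,6,2] (faults so far: 5)
  step 14: ref 1 -> HIT, frames=[1,7,6,2] (faults so far: 5)
  Optimal total faults: 5

Answer: 6 6 5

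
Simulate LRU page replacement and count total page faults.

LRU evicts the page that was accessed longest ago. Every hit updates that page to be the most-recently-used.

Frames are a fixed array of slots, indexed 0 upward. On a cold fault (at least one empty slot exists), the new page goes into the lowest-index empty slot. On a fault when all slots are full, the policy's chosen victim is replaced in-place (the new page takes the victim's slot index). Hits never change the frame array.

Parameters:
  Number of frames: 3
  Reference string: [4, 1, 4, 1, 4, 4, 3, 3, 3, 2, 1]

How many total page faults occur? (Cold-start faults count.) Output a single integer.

Step 0: ref 4 → FAULT, frames=[4,-,-]
Step 1: ref 1 → FAULT, frames=[4,1,-]
Step 2: ref 4 → HIT, frames=[4,1,-]
Step 3: ref 1 → HIT, frames=[4,1,-]
Step 4: ref 4 → HIT, frames=[4,1,-]
Step 5: ref 4 → HIT, frames=[4,1,-]
Step 6: ref 3 → FAULT, frames=[4,1,3]
Step 7: ref 3 → HIT, frames=[4,1,3]
Step 8: ref 3 → HIT, frames=[4,1,3]
Step 9: ref 2 → FAULT (evict 1), frames=[4,2,3]
Step 10: ref 1 → FAULT (evict 4), frames=[1,2,3]
Total faults: 5

Answer: 5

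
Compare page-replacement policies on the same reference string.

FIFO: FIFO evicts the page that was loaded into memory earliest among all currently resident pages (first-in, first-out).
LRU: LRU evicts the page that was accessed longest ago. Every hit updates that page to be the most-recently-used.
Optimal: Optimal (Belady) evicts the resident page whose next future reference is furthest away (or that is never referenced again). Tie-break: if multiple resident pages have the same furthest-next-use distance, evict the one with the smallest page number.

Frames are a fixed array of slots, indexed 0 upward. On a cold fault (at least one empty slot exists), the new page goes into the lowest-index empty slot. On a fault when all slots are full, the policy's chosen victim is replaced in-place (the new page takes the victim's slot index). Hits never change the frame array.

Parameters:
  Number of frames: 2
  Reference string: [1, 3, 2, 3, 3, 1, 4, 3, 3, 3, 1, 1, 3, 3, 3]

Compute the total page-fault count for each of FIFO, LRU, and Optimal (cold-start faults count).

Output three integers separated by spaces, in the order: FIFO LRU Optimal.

--- FIFO ---
  step 0: ref 1 -> FAULT, frames=[1,-] (faults so far: 1)
  step 1: ref 3 -> FAULT, frames=[1,3] (faults so far: 2)
  step 2: ref 2 -> FAULT, evict 1, frames=[2,3] (faults so far: 3)
  step 3: ref 3 -> HIT, frames=[2,3] (faults so far: 3)
  step 4: ref 3 -> HIT, frames=[2,3] (faults so far: 3)
  step 5: ref 1 -> FAULT, evict 3, frames=[2,1] (faults so far: 4)
  step 6: ref 4 -> FAULT, evict 2, frames=[4,1] (faults so far: 5)
  step 7: ref 3 -> FAULT, evict 1, frames=[4,3] (faults so far: 6)
  step 8: ref 3 -> HIT, frames=[4,3] (faults so far: 6)
  step 9: ref 3 -> HIT, frames=[4,3] (faults so far: 6)
  step 10: ref 1 -> FAULT, evict 4, frames=[1,3] (faults so far: 7)
  step 11: ref 1 -> HIT, frames=[1,3] (faults so far: 7)
  step 12: ref 3 -> HIT, frames=[1,3] (faults so far: 7)
  step 13: ref 3 -> HIT, frames=[1,3] (faults so far: 7)
  step 14: ref 3 -> HIT, frames=[1,3] (faults so far: 7)
  FIFO total faults: 7
--- LRU ---
  step 0: ref 1 -> FAULT, frames=[1,-] (faults so far: 1)
  step 1: ref 3 -> FAULT, frames=[1,3] (faults so far: 2)
  step 2: ref 2 -> FAULT, evict 1, frames=[2,3] (faults so far: 3)
  step 3: ref 3 -> HIT, frames=[2,3] (faults so far: 3)
  step 4: ref 3 -> HIT, frames=[2,3] (faults so far: 3)
  step 5: ref 1 -> FAULT, evict 2, frames=[1,3] (faults so far: 4)
  step 6: ref 4 -> FAULT, evict 3, frames=[1,4] (faults so far: 5)
  step 7: ref 3 -> FAULT, evict 1, frames=[3,4] (faults so far: 6)
  step 8: ref 3 -> HIT, frames=[3,4] (faults so far: 6)
  step 9: ref 3 -> HIT, frames=[3,4] (faults so far: 6)
  step 10: ref 1 -> FAULT, evict 4, frames=[3,1] (faults so far: 7)
  step 11: ref 1 -> HIT, frames=[3,1] (faults so far: 7)
  step 12: ref 3 -> HIT, frames=[3,1] (faults so far: 7)
  step 13: ref 3 -> HIT, frames=[3,1] (faults so far: 7)
  step 14: ref 3 -> HIT, frames=[3,1] (faults so far: 7)
  LRU total faults: 7
--- Optimal ---
  step 0: ref 1 -> FAULT, frames=[1,-] (faults so far: 1)
  step 1: ref 3 -> FAULT, frames=[1,3] (faults so far: 2)
  step 2: ref 2 -> FAULT, evict 1, frames=[2,3] (faults so far: 3)
  step 3: ref 3 -> HIT, frames=[2,3] (faults so far: 3)
  step 4: ref 3 -> HIT, frames=[2,3] (faults so far: 3)
  step 5: ref 1 -> FAULT, evict 2, frames=[1,3] (faults so far: 4)
  step 6: ref 4 -> FAULT, evict 1, frames=[4,3] (faults so far: 5)
  step 7: ref 3 -> HIT, frames=[4,3] (faults so far: 5)
  step 8: ref 3 -> HIT, frames=[4,3] (faults so far: 5)
  step 9: ref 3 -> HIT, frames=[4,3] (faults so far: 5)
  step 10: ref 1 -> FAULT, evict 4, frames=[1,3] (faults so far: 6)
  step 11: ref 1 -> HIT, frames=[1,3] (faults so far: 6)
  step 12: ref 3 -> HIT, frames=[1,3] (faults so far: 6)
  step 13: ref 3 -> HIT, frames=[1,3] (faults so far: 6)
  step 14: ref 3 -> HIT, frames=[1,3] (faults so far: 6)
  Optimal total faults: 6

Answer: 7 7 6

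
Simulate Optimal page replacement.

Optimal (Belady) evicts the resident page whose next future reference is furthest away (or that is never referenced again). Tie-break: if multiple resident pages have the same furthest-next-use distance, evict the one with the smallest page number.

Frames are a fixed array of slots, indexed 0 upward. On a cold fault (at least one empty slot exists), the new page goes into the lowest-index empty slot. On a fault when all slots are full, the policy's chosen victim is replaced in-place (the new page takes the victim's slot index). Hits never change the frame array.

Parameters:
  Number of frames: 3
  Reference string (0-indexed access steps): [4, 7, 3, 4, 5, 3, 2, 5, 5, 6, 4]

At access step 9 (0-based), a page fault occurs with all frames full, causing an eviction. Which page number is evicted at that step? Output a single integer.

Step 0: ref 4 -> FAULT, frames=[4,-,-]
Step 1: ref 7 -> FAULT, frames=[4,7,-]
Step 2: ref 3 -> FAULT, frames=[4,7,3]
Step 3: ref 4 -> HIT, frames=[4,7,3]
Step 4: ref 5 -> FAULT, evict 7, frames=[4,5,3]
Step 5: ref 3 -> HIT, frames=[4,5,3]
Step 6: ref 2 -> FAULT, evict 3, frames=[4,5,2]
Step 7: ref 5 -> HIT, frames=[4,5,2]
Step 8: ref 5 -> HIT, frames=[4,5,2]
Step 9: ref 6 -> FAULT, evict 2, frames=[4,5,6]
At step 9: evicted page 2

Answer: 2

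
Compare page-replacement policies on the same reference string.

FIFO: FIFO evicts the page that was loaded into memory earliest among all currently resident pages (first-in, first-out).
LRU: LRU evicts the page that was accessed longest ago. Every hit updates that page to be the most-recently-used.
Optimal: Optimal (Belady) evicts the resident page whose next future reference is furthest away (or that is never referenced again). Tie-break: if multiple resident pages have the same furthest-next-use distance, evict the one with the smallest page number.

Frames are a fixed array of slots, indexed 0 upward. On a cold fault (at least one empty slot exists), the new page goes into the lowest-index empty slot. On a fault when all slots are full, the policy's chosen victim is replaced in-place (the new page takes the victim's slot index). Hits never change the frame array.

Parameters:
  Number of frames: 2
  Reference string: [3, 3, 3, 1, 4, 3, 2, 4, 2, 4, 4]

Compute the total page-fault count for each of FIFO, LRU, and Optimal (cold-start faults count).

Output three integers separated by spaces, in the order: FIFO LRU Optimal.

--- FIFO ---
  step 0: ref 3 -> FAULT, frames=[3,-] (faults so far: 1)
  step 1: ref 3 -> HIT, frames=[3,-] (faults so far: 1)
  step 2: ref 3 -> HIT, frames=[3,-] (faults so far: 1)
  step 3: ref 1 -> FAULT, frames=[3,1] (faults so far: 2)
  step 4: ref 4 -> FAULT, evict 3, frames=[4,1] (faults so far: 3)
  step 5: ref 3 -> FAULT, evict 1, frames=[4,3] (faults so far: 4)
  step 6: ref 2 -> FAULT, evict 4, frames=[2,3] (faults so far: 5)
  step 7: ref 4 -> FAULT, evict 3, frames=[2,4] (faults so far: 6)
  step 8: ref 2 -> HIT, frames=[2,4] (faults so far: 6)
  step 9: ref 4 -> HIT, frames=[2,4] (faults so far: 6)
  step 10: ref 4 -> HIT, frames=[2,4] (faults so far: 6)
  FIFO total faults: 6
--- LRU ---
  step 0: ref 3 -> FAULT, frames=[3,-] (faults so far: 1)
  step 1: ref 3 -> HIT, frames=[3,-] (faults so far: 1)
  step 2: ref 3 -> HIT, frames=[3,-] (faults so far: 1)
  step 3: ref 1 -> FAULT, frames=[3,1] (faults so far: 2)
  step 4: ref 4 -> FAULT, evict 3, frames=[4,1] (faults so far: 3)
  step 5: ref 3 -> FAULT, evict 1, frames=[4,3] (faults so far: 4)
  step 6: ref 2 -> FAULT, evict 4, frames=[2,3] (faults so far: 5)
  step 7: ref 4 -> FAULT, evict 3, frames=[2,4] (faults so far: 6)
  step 8: ref 2 -> HIT, frames=[2,4] (faults so far: 6)
  step 9: ref 4 -> HIT, frames=[2,4] (faults so far: 6)
  step 10: ref 4 -> HIT, frames=[2,4] (faults so far: 6)
  LRU total faults: 6
--- Optimal ---
  step 0: ref 3 -> FAULT, frames=[3,-] (faults so far: 1)
  step 1: ref 3 -> HIT, frames=[3,-] (faults so far: 1)
  step 2: ref 3 -> HIT, frames=[3,-] (faults so far: 1)
  step 3: ref 1 -> FAULT, frames=[3,1] (faults so far: 2)
  step 4: ref 4 -> FAULT, evict 1, frames=[3,4] (faults so far: 3)
  step 5: ref 3 -> HIT, frames=[3,4] (faults so far: 3)
  step 6: ref 2 -> FAULT, evict 3, frames=[2,4] (faults so far: 4)
  step 7: ref 4 -> HIT, frames=[2,4] (faults so far: 4)
  step 8: ref 2 -> HIT, frames=[2,4] (faults so far: 4)
  step 9: ref 4 -> HIT, frames=[2,4] (faults so far: 4)
  step 10: ref 4 -> HIT, frames=[2,4] (faults so far: 4)
  Optimal total faults: 4

Answer: 6 6 4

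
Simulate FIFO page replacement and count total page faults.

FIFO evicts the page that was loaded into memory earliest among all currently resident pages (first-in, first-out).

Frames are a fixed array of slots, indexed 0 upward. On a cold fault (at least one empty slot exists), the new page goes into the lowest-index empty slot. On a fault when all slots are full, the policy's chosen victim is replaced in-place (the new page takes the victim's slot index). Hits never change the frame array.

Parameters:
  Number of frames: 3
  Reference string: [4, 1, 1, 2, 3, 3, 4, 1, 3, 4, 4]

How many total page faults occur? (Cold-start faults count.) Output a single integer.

Answer: 6

Derivation:
Step 0: ref 4 → FAULT, frames=[4,-,-]
Step 1: ref 1 → FAULT, frames=[4,1,-]
Step 2: ref 1 → HIT, frames=[4,1,-]
Step 3: ref 2 → FAULT, frames=[4,1,2]
Step 4: ref 3 → FAULT (evict 4), frames=[3,1,2]
Step 5: ref 3 → HIT, frames=[3,1,2]
Step 6: ref 4 → FAULT (evict 1), frames=[3,4,2]
Step 7: ref 1 → FAULT (evict 2), frames=[3,4,1]
Step 8: ref 3 → HIT, frames=[3,4,1]
Step 9: ref 4 → HIT, frames=[3,4,1]
Step 10: ref 4 → HIT, frames=[3,4,1]
Total faults: 6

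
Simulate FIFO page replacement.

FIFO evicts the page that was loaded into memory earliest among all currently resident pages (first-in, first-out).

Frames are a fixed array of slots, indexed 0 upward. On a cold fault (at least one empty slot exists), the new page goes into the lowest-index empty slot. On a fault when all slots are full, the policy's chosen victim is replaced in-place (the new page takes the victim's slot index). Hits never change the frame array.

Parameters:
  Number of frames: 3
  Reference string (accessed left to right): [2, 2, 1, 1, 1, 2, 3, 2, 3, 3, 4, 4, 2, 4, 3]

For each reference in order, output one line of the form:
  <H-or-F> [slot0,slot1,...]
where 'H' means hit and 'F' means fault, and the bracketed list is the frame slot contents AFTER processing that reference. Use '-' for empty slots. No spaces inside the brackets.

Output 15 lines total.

F [2,-,-]
H [2,-,-]
F [2,1,-]
H [2,1,-]
H [2,1,-]
H [2,1,-]
F [2,1,3]
H [2,1,3]
H [2,1,3]
H [2,1,3]
F [4,1,3]
H [4,1,3]
F [4,2,3]
H [4,2,3]
H [4,2,3]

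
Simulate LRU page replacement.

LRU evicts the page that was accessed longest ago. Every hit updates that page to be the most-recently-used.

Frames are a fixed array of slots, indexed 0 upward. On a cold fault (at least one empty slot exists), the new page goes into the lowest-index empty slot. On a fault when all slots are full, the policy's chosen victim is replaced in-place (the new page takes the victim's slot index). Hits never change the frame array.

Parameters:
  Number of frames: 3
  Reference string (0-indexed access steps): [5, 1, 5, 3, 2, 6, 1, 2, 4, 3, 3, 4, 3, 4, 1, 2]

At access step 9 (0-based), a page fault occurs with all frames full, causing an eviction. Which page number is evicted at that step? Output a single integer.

Step 0: ref 5 -> FAULT, frames=[5,-,-]
Step 1: ref 1 -> FAULT, frames=[5,1,-]
Step 2: ref 5 -> HIT, frames=[5,1,-]
Step 3: ref 3 -> FAULT, frames=[5,1,3]
Step 4: ref 2 -> FAULT, evict 1, frames=[5,2,3]
Step 5: ref 6 -> FAULT, evict 5, frames=[6,2,3]
Step 6: ref 1 -> FAULT, evict 3, frames=[6,2,1]
Step 7: ref 2 -> HIT, frames=[6,2,1]
Step 8: ref 4 -> FAULT, evict 6, frames=[4,2,1]
Step 9: ref 3 -> FAULT, evict 1, frames=[4,2,3]
At step 9: evicted page 1

Answer: 1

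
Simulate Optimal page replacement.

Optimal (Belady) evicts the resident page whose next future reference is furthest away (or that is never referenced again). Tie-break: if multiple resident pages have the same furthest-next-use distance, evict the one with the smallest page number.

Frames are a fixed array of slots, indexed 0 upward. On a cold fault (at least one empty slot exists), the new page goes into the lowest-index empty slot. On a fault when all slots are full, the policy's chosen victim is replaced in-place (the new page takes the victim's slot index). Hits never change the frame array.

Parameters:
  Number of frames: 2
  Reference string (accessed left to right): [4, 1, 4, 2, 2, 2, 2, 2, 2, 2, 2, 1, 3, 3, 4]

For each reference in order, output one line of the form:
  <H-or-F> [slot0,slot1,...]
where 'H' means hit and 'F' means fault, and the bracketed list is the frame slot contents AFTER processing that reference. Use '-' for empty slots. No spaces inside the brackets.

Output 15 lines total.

F [4,-]
F [4,1]
H [4,1]
F [2,1]
H [2,1]
H [2,1]
H [2,1]
H [2,1]
H [2,1]
H [2,1]
H [2,1]
H [2,1]
F [2,3]
H [2,3]
F [4,3]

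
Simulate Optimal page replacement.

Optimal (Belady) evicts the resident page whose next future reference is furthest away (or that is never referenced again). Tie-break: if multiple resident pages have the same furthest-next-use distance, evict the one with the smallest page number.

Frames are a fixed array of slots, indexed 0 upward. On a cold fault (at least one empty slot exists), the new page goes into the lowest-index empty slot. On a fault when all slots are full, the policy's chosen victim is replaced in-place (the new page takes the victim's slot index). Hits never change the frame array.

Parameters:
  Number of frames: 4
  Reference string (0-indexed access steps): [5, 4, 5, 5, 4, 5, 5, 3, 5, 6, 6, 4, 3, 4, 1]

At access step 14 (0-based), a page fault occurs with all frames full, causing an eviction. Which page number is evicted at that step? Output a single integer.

Answer: 3

Derivation:
Step 0: ref 5 -> FAULT, frames=[5,-,-,-]
Step 1: ref 4 -> FAULT, frames=[5,4,-,-]
Step 2: ref 5 -> HIT, frames=[5,4,-,-]
Step 3: ref 5 -> HIT, frames=[5,4,-,-]
Step 4: ref 4 -> HIT, frames=[5,4,-,-]
Step 5: ref 5 -> HIT, frames=[5,4,-,-]
Step 6: ref 5 -> HIT, frames=[5,4,-,-]
Step 7: ref 3 -> FAULT, frames=[5,4,3,-]
Step 8: ref 5 -> HIT, frames=[5,4,3,-]
Step 9: ref 6 -> FAULT, frames=[5,4,3,6]
Step 10: ref 6 -> HIT, frames=[5,4,3,6]
Step 11: ref 4 -> HIT, frames=[5,4,3,6]
Step 12: ref 3 -> HIT, frames=[5,4,3,6]
Step 13: ref 4 -> HIT, frames=[5,4,3,6]
Step 14: ref 1 -> FAULT, evict 3, frames=[5,4,1,6]
At step 14: evicted page 3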